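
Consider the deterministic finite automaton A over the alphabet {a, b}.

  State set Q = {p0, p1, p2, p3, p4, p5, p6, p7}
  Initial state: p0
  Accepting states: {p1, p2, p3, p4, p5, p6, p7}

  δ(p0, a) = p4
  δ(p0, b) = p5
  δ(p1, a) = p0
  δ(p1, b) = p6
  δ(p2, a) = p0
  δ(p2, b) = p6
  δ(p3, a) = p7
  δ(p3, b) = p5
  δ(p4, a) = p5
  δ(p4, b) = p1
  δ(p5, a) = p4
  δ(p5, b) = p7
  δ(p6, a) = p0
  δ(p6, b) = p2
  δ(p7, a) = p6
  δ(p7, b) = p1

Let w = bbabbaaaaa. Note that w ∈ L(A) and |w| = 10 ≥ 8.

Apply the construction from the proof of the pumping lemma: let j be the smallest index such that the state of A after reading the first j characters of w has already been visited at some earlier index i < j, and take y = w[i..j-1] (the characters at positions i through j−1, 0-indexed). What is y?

Run of A on w = b b a b b a a a a a:
  step 0: p0  (start)
  step 1: p5  (read b: p0→p5)
  step 2: p7  (read b: p5→p7)
  step 3: p6  (read a: p7→p6)
  step 4: p2  (read b: p6→p2)
  step 5: p6  (read b: p2→p6)   ← first repeat (p6 seen earlier)
  step 6: p0  (read a: p6→p0)
  step 7: p4  (read a: p0→p4)
  step 8: p5  (read a: p4→p5)
  step 9: p4  (read a: p5→p4)
  step 10: p5  (read a: p4→p5)

So i = 3, j = 5, giving x = w[0:3] = bba, y = w[3:5] = bb, z = w[5:10] = aaaaa.
Check: |xy| = 5 ≤ 8 and |y| = 2 ≥ 1. Reading y takes A from p6 back to p6, so every xyⁱz is accepted.
Pumping length from the standard proof: p = 8 (the number of states). The repeated state found above gives |xy| = j ≤ 8 and |y| = j − i ≥ 1.

bb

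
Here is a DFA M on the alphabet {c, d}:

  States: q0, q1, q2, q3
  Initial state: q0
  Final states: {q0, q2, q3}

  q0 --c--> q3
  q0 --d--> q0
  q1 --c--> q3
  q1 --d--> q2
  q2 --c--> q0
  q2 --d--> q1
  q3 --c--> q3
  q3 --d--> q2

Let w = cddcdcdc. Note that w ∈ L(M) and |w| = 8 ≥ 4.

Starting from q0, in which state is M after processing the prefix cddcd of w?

State sequence: q0 -c-> q3 -d-> q2 -d-> q1 -c-> q3 -d-> q2

After reading 5 characters, M is in state q2.

q2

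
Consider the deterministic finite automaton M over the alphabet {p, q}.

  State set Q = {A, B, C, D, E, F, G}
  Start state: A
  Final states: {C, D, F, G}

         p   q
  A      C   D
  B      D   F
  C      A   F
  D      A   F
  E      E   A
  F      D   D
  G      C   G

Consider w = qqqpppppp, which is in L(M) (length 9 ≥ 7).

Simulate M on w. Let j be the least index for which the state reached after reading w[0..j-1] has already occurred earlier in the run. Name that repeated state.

D

Run of M on w = q q q p p p p p p:
  step 0: A  (start)
  step 1: D  (read q: A→D)
  step 2: F  (read q: D→F)
  step 3: D  (read q: F→D)   ← first repeat (D seen earlier)
  step 4: A  (read p: D→A)
  step 5: C  (read p: A→C)
  step 6: A  (read p: C→A)
  step 7: C  (read p: A→C)
  step 8: A  (read p: C→A)
  step 9: C  (read p: A→C)

The earliest repeat is at step j = 3: M is in D, which it already visited at step i = 1.
Since M has 7 states, any run of length ≥ 7 visits 7+1 states, so by pigeonhole some state repeats within the first 7 steps — that repeat gives the pumpable loop.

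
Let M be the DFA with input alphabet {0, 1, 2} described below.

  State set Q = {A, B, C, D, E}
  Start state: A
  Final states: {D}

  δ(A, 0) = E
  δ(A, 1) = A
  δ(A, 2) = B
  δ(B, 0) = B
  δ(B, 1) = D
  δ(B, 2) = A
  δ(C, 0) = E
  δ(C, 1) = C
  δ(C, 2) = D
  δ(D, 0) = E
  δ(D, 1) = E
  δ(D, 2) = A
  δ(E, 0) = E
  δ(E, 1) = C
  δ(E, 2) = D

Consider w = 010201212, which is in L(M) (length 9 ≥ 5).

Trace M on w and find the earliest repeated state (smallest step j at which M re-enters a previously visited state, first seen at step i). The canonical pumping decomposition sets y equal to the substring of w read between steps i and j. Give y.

State sequence: A -0-> E -1-> C -0-> E -2-> D -0-> E -1-> C -2-> D -1-> E -2-> D
First repeat at step 3: E was already visited.

So i = 1, j = 3, giving x = w[0:1] = 0, y = w[1:3] = 10, z = w[3:9] = 201212.
Check: |xy| = 3 ≤ 5 and |y| = 2 ≥ 1. Reading y takes M from E back to E, so every xyⁱz is accepted.

10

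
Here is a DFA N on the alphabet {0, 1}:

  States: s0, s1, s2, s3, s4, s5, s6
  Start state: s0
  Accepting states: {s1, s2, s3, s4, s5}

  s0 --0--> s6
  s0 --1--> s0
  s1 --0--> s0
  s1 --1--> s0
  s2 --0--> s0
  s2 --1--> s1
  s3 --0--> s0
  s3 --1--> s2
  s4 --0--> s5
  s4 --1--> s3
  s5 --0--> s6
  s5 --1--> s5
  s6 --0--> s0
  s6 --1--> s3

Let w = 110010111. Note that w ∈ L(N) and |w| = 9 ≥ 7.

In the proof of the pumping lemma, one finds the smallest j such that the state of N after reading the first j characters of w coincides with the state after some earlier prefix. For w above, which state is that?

Run of N on w = 1 1 0 0 1 0 1 1 1:
  step 0: s0  (start)
  step 1: s0  (read 1: s0→s0)   ← first repeat (s0 seen earlier)
  step 2: s0  (read 1: s0→s0)
  step 3: s6  (read 0: s0→s6)
  step 4: s0  (read 0: s6→s0)
  step 5: s0  (read 1: s0→s0)
  step 6: s6  (read 0: s0→s6)
  step 7: s3  (read 1: s6→s3)
  step 8: s2  (read 1: s3→s2)
  step 9: s1  (read 1: s2→s1)

The earliest repeat is at step j = 1: N is in s0, which it already visited at step i = 0.
Since N has 7 states, any run of length ≥ 7 visits 7+1 states, so by pigeonhole some state repeats within the first 7 steps — that repeat gives the pumpable loop.

s0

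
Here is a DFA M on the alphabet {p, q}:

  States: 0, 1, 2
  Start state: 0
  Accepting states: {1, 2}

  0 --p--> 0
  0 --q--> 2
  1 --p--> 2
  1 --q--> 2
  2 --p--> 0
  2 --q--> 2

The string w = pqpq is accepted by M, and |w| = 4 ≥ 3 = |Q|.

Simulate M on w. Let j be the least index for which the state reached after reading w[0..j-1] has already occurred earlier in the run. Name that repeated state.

0

Run of M on w = p q p q:
  step 0: 0  (start)
  step 1: 0  (read p: 0→0)   ← first repeat (0 seen earlier)
  step 2: 2  (read q: 0→2)
  step 3: 0  (read p: 2→0)
  step 4: 2  (read q: 0→2)

The earliest repeat is at step j = 1: M is in 0, which it already visited at step i = 0.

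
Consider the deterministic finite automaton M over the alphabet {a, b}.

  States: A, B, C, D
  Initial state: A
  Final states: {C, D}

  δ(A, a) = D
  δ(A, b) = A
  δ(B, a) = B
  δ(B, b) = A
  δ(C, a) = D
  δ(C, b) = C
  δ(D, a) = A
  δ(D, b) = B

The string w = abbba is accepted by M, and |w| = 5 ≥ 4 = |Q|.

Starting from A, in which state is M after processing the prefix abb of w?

State sequence: A -a-> D -b-> B -b-> A

After reading 3 characters, M is in state A.
(This kind of state-tracing is the core of the pumping-lemma construction: with 4 states, pigeonhole forces a repeat within the first 4 steps.)

A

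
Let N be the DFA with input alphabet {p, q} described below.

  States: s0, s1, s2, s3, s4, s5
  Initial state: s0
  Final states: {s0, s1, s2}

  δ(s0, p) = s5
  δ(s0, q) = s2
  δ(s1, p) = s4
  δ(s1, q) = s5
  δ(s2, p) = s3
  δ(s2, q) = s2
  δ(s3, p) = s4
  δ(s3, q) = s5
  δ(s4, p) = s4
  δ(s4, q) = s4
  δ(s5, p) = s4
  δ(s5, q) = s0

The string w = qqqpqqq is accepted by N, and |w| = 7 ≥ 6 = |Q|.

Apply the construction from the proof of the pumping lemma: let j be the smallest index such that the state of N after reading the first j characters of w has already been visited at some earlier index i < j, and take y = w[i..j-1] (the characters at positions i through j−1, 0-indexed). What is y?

State sequence: s0 -q-> s2 -q-> s2 -q-> s2 -p-> s3 -q-> s5 -q-> s0 -q-> s2
First repeat at step 2: s2 was already visited.

So i = 1, j = 2, giving x = w[0:1] = q, y = w[1:2] = q, z = w[2:7] = qpqqq.
Check: |xy| = 2 ≤ 6 and |y| = 1 ≥ 1. Reading y takes N from s2 back to s2, so every xyⁱz is accepted.

q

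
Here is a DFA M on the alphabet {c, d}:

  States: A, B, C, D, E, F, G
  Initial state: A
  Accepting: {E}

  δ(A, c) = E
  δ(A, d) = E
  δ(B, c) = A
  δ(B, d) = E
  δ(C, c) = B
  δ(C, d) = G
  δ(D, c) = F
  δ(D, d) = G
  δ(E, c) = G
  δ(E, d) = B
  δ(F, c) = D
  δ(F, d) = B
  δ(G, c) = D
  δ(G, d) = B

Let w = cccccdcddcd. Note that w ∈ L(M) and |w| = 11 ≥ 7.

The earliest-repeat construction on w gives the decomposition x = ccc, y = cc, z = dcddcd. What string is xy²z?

cccccccdcddcd

xy^2z = ccc·cc·cc·dcddcd = cccccccdcddcd.
Reading y = cc takes M from D back to D, so after x·y·y the machine is still in D, and z then leads to the accepting state E. Hence cccccccdcddcd ∈ L(M).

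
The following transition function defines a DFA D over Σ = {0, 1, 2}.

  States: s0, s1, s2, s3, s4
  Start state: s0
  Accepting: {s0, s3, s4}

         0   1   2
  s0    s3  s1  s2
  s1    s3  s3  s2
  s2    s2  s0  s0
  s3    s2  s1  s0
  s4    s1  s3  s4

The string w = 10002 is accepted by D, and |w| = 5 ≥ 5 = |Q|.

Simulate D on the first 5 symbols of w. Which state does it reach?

State sequence: s0 -1-> s1 -0-> s3 -0-> s2 -0-> s2 -2-> s0

After reading 5 characters, D is in state s0.
(This kind of state-tracing is the core of the pumping-lemma construction: with 5 states, pigeonhole forces a repeat within the first 5 steps.)

s0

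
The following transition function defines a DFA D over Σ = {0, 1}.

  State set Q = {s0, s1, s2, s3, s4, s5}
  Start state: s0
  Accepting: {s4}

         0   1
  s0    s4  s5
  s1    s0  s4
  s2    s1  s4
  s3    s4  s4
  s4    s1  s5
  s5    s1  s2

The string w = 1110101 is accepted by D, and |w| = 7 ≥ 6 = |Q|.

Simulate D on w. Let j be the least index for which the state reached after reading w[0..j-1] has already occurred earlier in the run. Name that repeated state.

s4

Run of D on w = 1 1 1 0 1 0 1:
  step 0: s0  (start)
  step 1: s5  (read 1: s0→s5)
  step 2: s2  (read 1: s5→s2)
  step 3: s4  (read 1: s2→s4)
  step 4: s1  (read 0: s4→s1)
  step 5: s4  (read 1: s1→s4)   ← first repeat (s4 seen earlier)
  step 6: s1  (read 0: s4→s1)
  step 7: s4  (read 1: s1→s4)

The earliest repeat is at step j = 5: D is in s4, which it already visited at step i = 3.
Pumping length from the standard proof: p = 6 (the number of states). The repeated state found above gives |xy| = j ≤ 6 and |y| = j − i ≥ 1.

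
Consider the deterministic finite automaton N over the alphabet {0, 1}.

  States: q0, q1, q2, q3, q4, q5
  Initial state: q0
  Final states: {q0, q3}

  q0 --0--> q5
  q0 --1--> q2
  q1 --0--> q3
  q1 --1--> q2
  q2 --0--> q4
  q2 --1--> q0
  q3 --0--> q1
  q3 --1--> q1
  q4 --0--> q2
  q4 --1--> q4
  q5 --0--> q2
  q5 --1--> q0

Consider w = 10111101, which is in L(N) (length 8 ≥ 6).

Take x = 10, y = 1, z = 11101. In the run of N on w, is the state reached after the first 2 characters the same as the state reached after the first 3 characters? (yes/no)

yes

Run of N on the first 3 characters of w = 1 0 1:
  step 0: q0  (start)
  step 1: q2  (read 1: q0→q2)
  step 2: q4  (read 0: q2→q4)
  step 3: q4  (read 1: q4→q4)

After x (step 2): q4. After xy (step 3): q4.
They match, so y = 1 drives N around a cycle from q4 back to itself; pumping y any number of times keeps N in q4 before reading z, and xyⁱz ∈ L(N) for every i ≥ 0.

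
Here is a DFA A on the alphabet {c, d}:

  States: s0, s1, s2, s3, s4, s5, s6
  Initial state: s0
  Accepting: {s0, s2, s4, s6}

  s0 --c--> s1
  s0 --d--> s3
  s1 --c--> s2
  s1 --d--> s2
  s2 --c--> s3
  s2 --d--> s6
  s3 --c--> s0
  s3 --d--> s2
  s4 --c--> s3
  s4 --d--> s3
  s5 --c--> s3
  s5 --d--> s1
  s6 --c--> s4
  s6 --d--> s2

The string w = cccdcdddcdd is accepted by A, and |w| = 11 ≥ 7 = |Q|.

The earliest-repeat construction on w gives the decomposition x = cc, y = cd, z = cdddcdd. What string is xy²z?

cccdcdcdddcdd

xy^2z = cc·cd·cd·cdddcdd = cccdcdcdddcdd.
Reading y = cd takes A from s2 back to s2, so after x·y·y the machine is still in s2, and z then leads to the accepting state s6. Hence cccdcdcdddcdd ∈ L(A).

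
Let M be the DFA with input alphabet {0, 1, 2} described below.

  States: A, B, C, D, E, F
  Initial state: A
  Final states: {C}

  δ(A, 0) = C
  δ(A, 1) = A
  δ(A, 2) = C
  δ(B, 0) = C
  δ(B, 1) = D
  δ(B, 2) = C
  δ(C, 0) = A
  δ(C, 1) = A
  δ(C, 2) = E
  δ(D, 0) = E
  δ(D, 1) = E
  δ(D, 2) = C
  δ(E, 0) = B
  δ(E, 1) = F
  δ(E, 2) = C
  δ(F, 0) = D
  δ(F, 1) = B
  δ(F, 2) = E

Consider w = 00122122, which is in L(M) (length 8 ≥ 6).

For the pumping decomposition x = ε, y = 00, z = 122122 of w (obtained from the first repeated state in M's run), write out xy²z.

xy^2z = ε·00·00·122122 = 0000122122.
Reading y = 00 takes M from A back to A, so after x·y·y the machine is still in A, and z then leads to the accepting state C. Hence 0000122122 ∈ L(M).

0000122122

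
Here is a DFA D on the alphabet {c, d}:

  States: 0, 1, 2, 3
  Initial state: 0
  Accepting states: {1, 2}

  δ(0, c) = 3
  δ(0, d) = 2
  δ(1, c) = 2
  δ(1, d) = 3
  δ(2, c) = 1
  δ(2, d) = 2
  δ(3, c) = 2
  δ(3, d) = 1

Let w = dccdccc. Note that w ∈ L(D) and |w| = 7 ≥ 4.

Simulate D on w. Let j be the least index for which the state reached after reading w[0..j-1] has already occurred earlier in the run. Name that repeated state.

Run of D on w = d c c d c c c:
  step 0: 0  (start)
  step 1: 2  (read d: 0→2)
  step 2: 1  (read c: 2→1)
  step 3: 2  (read c: 1→2)   ← first repeat (2 seen earlier)
  step 4: 2  (read d: 2→2)
  step 5: 1  (read c: 2→1)
  step 6: 2  (read c: 1→2)
  step 7: 1  (read c: 2→1)

The earliest repeat is at step j = 3: D is in 2, which it already visited at step i = 1.

2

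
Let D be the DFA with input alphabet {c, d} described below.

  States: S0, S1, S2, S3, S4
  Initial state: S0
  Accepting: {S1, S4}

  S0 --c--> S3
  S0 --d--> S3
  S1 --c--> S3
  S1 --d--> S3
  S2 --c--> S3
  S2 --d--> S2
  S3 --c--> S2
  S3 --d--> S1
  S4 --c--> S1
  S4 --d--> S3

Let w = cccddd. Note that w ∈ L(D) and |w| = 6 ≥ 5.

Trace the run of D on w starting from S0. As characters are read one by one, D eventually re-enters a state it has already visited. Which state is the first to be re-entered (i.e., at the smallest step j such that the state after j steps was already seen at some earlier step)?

State sequence: S0 -c-> S3 -c-> S2 -c-> S3 -d-> S1 -d-> S3 -d-> S1
First repeat at step 3: S3 was already visited.

The earliest repeat is at step j = 3: D is in S3, which it already visited at step i = 1.

S3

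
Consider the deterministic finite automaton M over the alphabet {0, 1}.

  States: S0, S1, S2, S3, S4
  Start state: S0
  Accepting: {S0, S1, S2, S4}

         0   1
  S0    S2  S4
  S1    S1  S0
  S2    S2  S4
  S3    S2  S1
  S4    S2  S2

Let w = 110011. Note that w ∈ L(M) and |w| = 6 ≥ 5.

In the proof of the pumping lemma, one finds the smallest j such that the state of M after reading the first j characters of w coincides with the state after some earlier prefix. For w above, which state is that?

Run of M on w = 1 1 0 0 1 1:
  step 0: S0  (start)
  step 1: S4  (read 1: S0→S4)
  step 2: S2  (read 1: S4→S2)
  step 3: S2  (read 0: S2→S2)   ← first repeat (S2 seen earlier)
  step 4: S2  (read 0: S2→S2)
  step 5: S4  (read 1: S2→S4)
  step 6: S2  (read 1: S4→S2)

The earliest repeat is at step j = 3: M is in S2, which it already visited at step i = 2.

S2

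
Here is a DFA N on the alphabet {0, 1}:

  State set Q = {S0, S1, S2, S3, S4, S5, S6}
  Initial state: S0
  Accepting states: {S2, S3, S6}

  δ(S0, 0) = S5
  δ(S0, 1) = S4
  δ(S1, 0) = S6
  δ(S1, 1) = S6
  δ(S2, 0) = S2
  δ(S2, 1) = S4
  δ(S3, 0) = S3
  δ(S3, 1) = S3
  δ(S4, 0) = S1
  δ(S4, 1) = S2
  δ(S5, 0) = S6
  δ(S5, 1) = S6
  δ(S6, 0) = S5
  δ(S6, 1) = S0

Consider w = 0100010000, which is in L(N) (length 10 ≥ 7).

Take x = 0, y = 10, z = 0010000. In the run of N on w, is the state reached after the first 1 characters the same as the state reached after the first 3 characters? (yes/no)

yes

Run of N on the first 3 characters of w = 0 1 0:
  step 0: S0  (start)
  step 1: S5  (read 0: S0→S5)
  step 2: S6  (read 1: S5→S6)
  step 3: S5  (read 0: S6→S5)

After x (step 1): S5. After xy (step 3): S5.
They match, so y = 10 drives N around a cycle from S5 back to itself; pumping y any number of times keeps N in S5 before reading z, and xyⁱz ∈ L(N) for every i ≥ 0.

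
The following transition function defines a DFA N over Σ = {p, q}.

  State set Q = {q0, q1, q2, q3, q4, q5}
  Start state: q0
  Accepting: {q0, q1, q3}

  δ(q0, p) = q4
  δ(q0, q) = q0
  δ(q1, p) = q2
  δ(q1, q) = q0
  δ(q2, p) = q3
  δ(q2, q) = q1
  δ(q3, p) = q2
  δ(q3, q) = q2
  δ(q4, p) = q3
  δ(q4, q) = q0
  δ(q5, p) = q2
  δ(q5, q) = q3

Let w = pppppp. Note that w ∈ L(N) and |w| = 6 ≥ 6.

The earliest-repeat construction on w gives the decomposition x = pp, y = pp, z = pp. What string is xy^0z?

xy⁰z = xz = pp·pp = pppp.
Reading y = pp takes N from q3 back to q3, so after x the machine is still in q3, and z then leads to the accepting state q3. Hence pppp ∈ L(N).

pppp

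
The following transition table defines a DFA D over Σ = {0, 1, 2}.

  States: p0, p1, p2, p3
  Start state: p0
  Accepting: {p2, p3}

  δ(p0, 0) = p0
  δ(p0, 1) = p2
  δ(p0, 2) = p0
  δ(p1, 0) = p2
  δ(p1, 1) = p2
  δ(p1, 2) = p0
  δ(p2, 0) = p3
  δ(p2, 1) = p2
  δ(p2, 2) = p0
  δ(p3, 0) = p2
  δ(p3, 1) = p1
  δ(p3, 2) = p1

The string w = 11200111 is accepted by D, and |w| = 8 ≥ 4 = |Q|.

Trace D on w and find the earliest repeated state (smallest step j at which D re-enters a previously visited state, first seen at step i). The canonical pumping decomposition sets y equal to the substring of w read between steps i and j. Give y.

1

Run of D on w = 1 1 2 0 0 1 1 1:
  step 0: p0  (start)
  step 1: p2  (read 1: p0→p2)
  step 2: p2  (read 1: p2→p2)   ← first repeat (p2 seen earlier)
  step 3: p0  (read 2: p2→p0)
  step 4: p0  (read 0: p0→p0)
  step 5: p0  (read 0: p0→p0)
  step 6: p2  (read 1: p0→p2)
  step 7: p2  (read 1: p2→p2)
  step 8: p2  (read 1: p2→p2)

So i = 1, j = 2, giving x = w[0:1] = 1, y = w[1:2] = 1, z = w[2:8] = 200111.
Check: |xy| = 2 ≤ 4 and |y| = 1 ≥ 1. Reading y takes D from p2 back to p2, so every xyⁱz is accepted.
The DFA has 4 states, so the proof of the pumping lemma guarantees a repeated state among the first 4+1 visited; the segment between the two visits is the pumpable y.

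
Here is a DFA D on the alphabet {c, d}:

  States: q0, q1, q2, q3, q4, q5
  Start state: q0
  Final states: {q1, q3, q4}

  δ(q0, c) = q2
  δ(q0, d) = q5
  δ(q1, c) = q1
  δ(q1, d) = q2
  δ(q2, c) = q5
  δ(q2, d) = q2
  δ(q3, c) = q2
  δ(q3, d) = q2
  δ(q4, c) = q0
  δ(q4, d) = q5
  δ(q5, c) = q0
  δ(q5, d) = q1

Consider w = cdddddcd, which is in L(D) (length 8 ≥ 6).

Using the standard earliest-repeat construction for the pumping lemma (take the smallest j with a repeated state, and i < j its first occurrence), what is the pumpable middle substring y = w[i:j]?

Run of D on w = c d d d d d c d:
  step 0: q0  (start)
  step 1: q2  (read c: q0→q2)
  step 2: q2  (read d: q2→q2)   ← first repeat (q2 seen earlier)
  step 3: q2  (read d: q2→q2)
  step 4: q2  (read d: q2→q2)
  step 5: q2  (read d: q2→q2)
  step 6: q2  (read d: q2→q2)
  step 7: q5  (read c: q2→q5)
  step 8: q1  (read d: q5→q1)

So i = 1, j = 2, giving x = w[0:1] = c, y = w[1:2] = d, z = w[2:8] = ddddcd.
Check: |xy| = 2 ≤ 6 and |y| = 1 ≥ 1. Reading y takes D from q2 back to q2, so every xyⁱz is accepted.
Since D has 6 states, any run of length ≥ 6 visits 6+1 states, so by pigeonhole some state repeats within the first 6 steps — that repeat gives the pumpable loop.

d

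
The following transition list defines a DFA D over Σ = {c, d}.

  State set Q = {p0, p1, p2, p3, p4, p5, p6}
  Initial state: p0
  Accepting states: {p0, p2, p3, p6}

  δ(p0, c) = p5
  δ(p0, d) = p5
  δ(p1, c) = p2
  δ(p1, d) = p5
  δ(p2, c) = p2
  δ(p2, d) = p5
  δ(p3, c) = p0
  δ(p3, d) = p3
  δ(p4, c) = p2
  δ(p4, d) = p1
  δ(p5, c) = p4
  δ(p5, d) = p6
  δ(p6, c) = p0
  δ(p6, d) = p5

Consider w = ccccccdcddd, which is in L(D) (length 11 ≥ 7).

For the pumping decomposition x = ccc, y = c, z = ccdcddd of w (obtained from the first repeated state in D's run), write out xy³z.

ccccccccdcddd

xy^3z = ccc·c·c·c·ccdcddd = ccccccccdcddd.
Reading y = c takes D from p2 back to p2, so after x·y·y·y the machine is still in p2, and z then leads to the accepting state p6. Hence ccccccccdcddd ∈ L(D).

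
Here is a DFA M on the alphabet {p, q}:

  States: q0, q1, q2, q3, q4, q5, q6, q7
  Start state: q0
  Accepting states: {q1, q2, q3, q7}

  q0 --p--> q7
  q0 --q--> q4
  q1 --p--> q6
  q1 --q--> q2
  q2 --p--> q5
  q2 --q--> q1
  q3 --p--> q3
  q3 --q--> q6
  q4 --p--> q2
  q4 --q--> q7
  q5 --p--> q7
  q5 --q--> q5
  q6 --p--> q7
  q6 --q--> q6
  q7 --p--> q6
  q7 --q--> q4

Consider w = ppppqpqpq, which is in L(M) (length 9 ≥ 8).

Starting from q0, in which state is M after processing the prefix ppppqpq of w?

q4

Run of M on the first 7 characters of w = p p p p q p q:
  step 0: q0  (start)
  step 1: q7  (read p: q0→q7)
  step 2: q6  (read p: q7→q6)
  step 3: q7  (read p: q6→q7)
  step 4: q6  (read p: q7→q6)
  step 5: q6  (read q: q6→q6)
  step 6: q7  (read p: q6→q7)
  step 7: q4  (read q: q7→q4)

After reading 7 characters, M is in state q4.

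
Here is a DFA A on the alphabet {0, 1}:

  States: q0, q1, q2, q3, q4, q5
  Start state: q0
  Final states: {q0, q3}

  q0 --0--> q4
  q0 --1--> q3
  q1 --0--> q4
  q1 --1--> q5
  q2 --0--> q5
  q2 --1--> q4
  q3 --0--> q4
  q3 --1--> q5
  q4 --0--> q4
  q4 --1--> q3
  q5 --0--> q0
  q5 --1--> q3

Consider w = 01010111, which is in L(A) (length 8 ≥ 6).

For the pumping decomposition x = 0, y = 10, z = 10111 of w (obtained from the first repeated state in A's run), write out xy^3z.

xy^3z = 0·10·10·10·10111 = 010101010111.
Reading y = 10 takes A from q4 back to q4, so after x·y·y·y the machine is still in q4, and z then leads to the accepting state q3. Hence 010101010111 ∈ L(A).

010101010111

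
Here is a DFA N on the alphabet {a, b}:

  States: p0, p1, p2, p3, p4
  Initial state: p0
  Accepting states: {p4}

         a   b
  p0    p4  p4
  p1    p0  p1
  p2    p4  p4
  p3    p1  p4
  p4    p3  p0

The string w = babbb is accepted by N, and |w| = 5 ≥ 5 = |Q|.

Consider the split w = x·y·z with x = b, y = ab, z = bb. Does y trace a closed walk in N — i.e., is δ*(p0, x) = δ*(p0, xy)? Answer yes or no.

Run of N on the first 3 characters of w = b a b:
  step 0: p0  (start)
  step 1: p4  (read b: p0→p4)
  step 2: p3  (read a: p4→p3)
  step 3: p4  (read b: p3→p4)

After x (step 1): p4. After xy (step 3): p4.
They match, so y = ab drives N around a cycle from p4 back to itself; pumping y any number of times keeps N in p4 before reading z, and xyⁱz ∈ L(N) for every i ≥ 0.

yes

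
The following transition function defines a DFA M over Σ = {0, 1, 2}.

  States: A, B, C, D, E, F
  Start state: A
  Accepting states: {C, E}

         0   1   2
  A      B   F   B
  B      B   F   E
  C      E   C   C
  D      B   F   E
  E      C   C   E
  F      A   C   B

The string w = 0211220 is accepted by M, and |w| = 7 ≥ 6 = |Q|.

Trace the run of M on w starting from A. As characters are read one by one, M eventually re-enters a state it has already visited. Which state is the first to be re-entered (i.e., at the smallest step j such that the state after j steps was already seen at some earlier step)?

C

Run of M on w = 0 2 1 1 2 2 0:
  step 0: A  (start)
  step 1: B  (read 0: A→B)
  step 2: E  (read 2: B→E)
  step 3: C  (read 1: E→C)
  step 4: C  (read 1: C→C)   ← first repeat (C seen earlier)
  step 5: C  (read 2: C→C)
  step 6: C  (read 2: C→C)
  step 7: E  (read 0: C→E)

The earliest repeat is at step j = 4: M is in C, which it already visited at step i = 3.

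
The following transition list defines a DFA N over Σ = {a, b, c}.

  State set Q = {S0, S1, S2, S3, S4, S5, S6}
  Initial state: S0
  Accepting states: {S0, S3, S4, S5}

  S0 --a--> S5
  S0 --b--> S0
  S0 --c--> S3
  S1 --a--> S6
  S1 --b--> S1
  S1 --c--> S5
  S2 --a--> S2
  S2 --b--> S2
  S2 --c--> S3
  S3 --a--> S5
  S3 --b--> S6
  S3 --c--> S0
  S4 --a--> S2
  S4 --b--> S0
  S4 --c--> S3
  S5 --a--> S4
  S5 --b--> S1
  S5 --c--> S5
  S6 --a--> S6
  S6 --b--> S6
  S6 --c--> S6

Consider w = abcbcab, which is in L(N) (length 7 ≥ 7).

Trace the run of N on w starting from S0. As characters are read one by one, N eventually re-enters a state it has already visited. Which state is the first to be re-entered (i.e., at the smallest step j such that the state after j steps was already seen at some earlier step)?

Run of N on w = a b c b c a b:
  step 0: S0  (start)
  step 1: S5  (read a: S0→S5)
  step 2: S1  (read b: S5→S1)
  step 3: S5  (read c: S1→S5)   ← first repeat (S5 seen earlier)
  step 4: S1  (read b: S5→S1)
  step 5: S5  (read c: S1→S5)
  step 6: S4  (read a: S5→S4)
  step 7: S0  (read b: S4→S0)

The earliest repeat is at step j = 3: N is in S5, which it already visited at step i = 1.

S5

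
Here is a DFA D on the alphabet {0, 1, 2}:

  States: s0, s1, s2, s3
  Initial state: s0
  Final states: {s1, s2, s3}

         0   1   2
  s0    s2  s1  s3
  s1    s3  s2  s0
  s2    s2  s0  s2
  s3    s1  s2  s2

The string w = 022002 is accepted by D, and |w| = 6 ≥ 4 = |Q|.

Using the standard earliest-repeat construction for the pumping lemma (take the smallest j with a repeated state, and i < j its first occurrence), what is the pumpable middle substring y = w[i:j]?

State sequence: s0 -0-> s2 -2-> s2 -2-> s2 -0-> s2 -0-> s2 -2-> s2
First repeat at step 2: s2 was already visited.

So i = 1, j = 2, giving x = w[0:1] = 0, y = w[1:2] = 2, z = w[2:6] = 2002.
Check: |xy| = 2 ≤ 4 and |y| = 1 ≥ 1. Reading y takes D from s2 back to s2, so every xyⁱz is accepted.
Pumping length from the standard proof: p = 4 (the number of states). The repeated state found above gives |xy| = j ≤ 4 and |y| = j − i ≥ 1.

2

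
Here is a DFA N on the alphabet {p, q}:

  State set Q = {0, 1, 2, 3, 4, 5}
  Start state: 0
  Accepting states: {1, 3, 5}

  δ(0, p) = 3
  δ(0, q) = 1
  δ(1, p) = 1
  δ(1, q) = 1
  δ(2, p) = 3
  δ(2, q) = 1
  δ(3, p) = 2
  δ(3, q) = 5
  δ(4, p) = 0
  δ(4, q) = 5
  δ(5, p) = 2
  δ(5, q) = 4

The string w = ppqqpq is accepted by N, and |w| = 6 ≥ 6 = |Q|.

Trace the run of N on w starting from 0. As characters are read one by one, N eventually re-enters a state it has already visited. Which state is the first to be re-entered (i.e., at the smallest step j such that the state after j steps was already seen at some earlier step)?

1

Run of N on w = p p q q p q:
  step 0: 0  (start)
  step 1: 3  (read p: 0→3)
  step 2: 2  (read p: 3→2)
  step 3: 1  (read q: 2→1)
  step 4: 1  (read q: 1→1)   ← first repeat (1 seen earlier)
  step 5: 1  (read p: 1→1)
  step 6: 1  (read q: 1→1)

The earliest repeat is at step j = 4: N is in 1, which it already visited at step i = 3.
With |Q| = 6, pigeonhole forces a state repeat no later than step 6; the substring read between the first and second visits to that state can be pumped.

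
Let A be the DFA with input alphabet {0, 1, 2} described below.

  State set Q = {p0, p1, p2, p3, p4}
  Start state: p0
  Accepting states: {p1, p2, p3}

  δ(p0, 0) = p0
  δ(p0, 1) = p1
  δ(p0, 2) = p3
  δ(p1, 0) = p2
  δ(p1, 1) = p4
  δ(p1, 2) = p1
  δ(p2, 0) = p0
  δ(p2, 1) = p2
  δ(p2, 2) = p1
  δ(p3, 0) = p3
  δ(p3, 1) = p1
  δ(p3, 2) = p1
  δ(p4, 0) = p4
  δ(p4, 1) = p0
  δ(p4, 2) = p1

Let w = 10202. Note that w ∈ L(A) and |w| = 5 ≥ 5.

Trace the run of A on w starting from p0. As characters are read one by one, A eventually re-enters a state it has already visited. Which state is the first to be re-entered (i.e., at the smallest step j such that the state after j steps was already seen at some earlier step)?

p1

State sequence: p0 -1-> p1 -0-> p2 -2-> p1 -0-> p2 -2-> p1
First repeat at step 3: p1 was already visited.

The earliest repeat is at step j = 3: A is in p1, which it already visited at step i = 1.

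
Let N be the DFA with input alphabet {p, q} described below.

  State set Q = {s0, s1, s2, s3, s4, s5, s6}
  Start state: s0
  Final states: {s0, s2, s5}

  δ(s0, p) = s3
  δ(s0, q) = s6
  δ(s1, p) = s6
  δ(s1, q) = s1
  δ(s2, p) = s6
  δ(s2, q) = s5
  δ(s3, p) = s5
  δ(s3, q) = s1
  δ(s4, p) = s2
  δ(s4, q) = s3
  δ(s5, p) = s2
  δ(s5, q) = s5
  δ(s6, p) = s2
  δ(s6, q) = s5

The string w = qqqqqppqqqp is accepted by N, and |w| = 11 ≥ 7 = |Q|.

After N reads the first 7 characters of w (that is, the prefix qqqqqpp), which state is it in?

Run of N on the first 7 characters of w = q q q q q p p:
  step 0: s0  (start)
  step 1: s6  (read q: s0→s6)
  step 2: s5  (read q: s6→s5)
  step 3: s5  (read q: s5→s5)
  step 4: s5  (read q: s5→s5)
  step 5: s5  (read q: s5→s5)
  step 6: s2  (read p: s5→s2)
  step 7: s6  (read p: s2→s6)

After reading 7 characters, N is in state s6.

s6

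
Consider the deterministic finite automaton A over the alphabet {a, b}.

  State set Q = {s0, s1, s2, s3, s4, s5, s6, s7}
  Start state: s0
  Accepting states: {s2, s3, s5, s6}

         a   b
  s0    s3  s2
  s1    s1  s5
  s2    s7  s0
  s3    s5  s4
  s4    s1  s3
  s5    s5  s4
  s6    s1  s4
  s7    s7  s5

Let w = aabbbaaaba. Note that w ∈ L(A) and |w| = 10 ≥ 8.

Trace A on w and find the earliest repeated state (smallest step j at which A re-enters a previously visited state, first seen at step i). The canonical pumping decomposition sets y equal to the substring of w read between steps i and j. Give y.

abb

Run of A on w = a a b b b a a a b a:
  step 0: s0  (start)
  step 1: s3  (read a: s0→s3)
  step 2: s5  (read a: s3→s5)
  step 3: s4  (read b: s5→s4)
  step 4: s3  (read b: s4→s3)   ← first repeat (s3 seen earlier)
  step 5: s4  (read b: s3→s4)
  step 6: s1  (read a: s4→s1)
  step 7: s1  (read a: s1→s1)
  step 8: s1  (read a: s1→s1)
  step 9: s5  (read b: s1→s5)
  step 10: s5  (read a: s5→s5)

So i = 1, j = 4, giving x = w[0:1] = a, y = w[1:4] = abb, z = w[4:10] = baaaba.
Check: |xy| = 4 ≤ 8 and |y| = 3 ≥ 1. Reading y takes A from s3 back to s3, so every xyⁱz is accepted.
Pumping length from the standard proof: p = 8 (the number of states). The repeated state found above gives |xy| = j ≤ 8 and |y| = j − i ≥ 1.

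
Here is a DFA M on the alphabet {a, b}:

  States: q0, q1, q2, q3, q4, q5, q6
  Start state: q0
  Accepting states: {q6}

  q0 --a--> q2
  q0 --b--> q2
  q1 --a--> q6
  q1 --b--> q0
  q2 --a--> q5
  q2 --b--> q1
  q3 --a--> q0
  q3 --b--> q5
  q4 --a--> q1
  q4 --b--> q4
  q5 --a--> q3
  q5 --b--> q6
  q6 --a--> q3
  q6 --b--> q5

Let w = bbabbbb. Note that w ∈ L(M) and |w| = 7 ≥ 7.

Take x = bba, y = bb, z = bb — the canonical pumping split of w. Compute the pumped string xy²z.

bbabbbbbb

xy^2z = bba·bb·bb·bb = bbabbbbbb.
Reading y = bb takes M from q6 back to q6, so after x·y·y the machine is still in q6, and z then leads to the accepting state q6. Hence bbabbbbbb ∈ L(M).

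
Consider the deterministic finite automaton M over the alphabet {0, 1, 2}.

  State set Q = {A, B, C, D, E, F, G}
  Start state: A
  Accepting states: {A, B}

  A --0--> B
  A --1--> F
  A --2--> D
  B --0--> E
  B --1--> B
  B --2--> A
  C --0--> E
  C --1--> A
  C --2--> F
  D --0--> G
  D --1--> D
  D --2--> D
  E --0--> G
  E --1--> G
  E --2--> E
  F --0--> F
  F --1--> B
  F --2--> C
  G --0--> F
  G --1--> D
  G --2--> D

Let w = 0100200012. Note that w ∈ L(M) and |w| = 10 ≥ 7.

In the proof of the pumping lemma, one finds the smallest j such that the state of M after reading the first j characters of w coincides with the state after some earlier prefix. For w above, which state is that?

B

Run of M on w = 0 1 0 0 2 0 0 0 1 2:
  step 0: A  (start)
  step 1: B  (read 0: A→B)
  step 2: B  (read 1: B→B)   ← first repeat (B seen earlier)
  step 3: E  (read 0: B→E)
  step 4: G  (read 0: E→G)
  step 5: D  (read 2: G→D)
  step 6: G  (read 0: D→G)
  step 7: F  (read 0: G→F)
  step 8: F  (read 0: F→F)
  step 9: B  (read 1: F→B)
  step 10: A  (read 2: B→A)

The earliest repeat is at step j = 2: M is in B, which it already visited at step i = 1.
The DFA has 7 states, so the proof of the pumping lemma guarantees a repeated state among the first 7+1 visited; the segment between the two visits is the pumpable y.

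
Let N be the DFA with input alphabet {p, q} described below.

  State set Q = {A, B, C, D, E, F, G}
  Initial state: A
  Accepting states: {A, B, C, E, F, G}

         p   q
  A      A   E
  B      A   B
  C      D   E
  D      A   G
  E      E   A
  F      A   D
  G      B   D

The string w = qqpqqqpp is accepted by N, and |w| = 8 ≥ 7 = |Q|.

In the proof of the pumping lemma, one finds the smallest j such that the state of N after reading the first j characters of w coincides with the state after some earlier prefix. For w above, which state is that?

A

State sequence: A -q-> E -q-> A -p-> A -q-> E -q-> A -q-> E -p-> E -p-> E
First repeat at step 2: A was already visited.

The earliest repeat is at step j = 2: N is in A, which it already visited at step i = 0.
Since N has 7 states, any run of length ≥ 7 visits 7+1 states, so by pigeonhole some state repeats within the first 7 steps — that repeat gives the pumpable loop.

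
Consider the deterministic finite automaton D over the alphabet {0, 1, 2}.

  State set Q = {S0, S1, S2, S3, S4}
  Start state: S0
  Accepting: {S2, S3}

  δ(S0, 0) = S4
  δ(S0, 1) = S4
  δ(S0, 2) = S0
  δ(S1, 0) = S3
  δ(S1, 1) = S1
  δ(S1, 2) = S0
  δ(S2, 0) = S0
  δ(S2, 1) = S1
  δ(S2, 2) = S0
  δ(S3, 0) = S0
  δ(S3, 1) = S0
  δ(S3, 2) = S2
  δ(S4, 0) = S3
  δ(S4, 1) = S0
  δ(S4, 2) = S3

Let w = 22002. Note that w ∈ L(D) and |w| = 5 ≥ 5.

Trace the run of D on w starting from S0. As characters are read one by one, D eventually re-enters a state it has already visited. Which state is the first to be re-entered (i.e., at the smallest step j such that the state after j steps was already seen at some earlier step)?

State sequence: S0 -2-> S0 -2-> S0 -0-> S4 -0-> S3 -2-> S2
First repeat at step 1: S0 was already visited.

The earliest repeat is at step j = 1: D is in S0, which it already visited at step i = 0.
With |Q| = 5, pigeonhole forces a state repeat no later than step 5; the substring read between the first and second visits to that state can be pumped.

S0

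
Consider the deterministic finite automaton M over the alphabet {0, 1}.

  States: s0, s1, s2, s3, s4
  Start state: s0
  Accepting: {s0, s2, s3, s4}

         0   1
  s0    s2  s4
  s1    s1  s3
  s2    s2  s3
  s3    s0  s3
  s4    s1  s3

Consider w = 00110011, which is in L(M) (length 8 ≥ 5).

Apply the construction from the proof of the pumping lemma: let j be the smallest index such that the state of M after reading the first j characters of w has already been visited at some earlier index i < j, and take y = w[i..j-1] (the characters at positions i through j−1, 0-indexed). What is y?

0

State sequence: s0 -0-> s2 -0-> s2 -1-> s3 -1-> s3 -0-> s0 -0-> s2 -1-> s3 -1-> s3
First repeat at step 2: s2 was already visited.

So i = 1, j = 2, giving x = w[0:1] = 0, y = w[1:2] = 0, z = w[2:8] = 110011.
Check: |xy| = 2 ≤ 5 and |y| = 1 ≥ 1. Reading y takes M from s2 back to s2, so every xyⁱz is accepted.
Pumping length from the standard proof: p = 5 (the number of states). The repeated state found above gives |xy| = j ≤ 5 and |y| = j − i ≥ 1.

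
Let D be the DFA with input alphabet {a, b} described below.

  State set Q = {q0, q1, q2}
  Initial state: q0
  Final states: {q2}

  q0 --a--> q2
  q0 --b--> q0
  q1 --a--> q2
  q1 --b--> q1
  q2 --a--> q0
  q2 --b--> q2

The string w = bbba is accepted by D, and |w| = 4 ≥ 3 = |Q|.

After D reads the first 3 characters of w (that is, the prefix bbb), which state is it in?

Run of D on the first 3 characters of w = b b b:
  step 0: q0  (start)
  step 1: q0  (read b: q0→q0)
  step 2: q0  (read b: q0→q0)
  step 3: q0  (read b: q0→q0)

After reading 3 characters, D is in state q0.

q0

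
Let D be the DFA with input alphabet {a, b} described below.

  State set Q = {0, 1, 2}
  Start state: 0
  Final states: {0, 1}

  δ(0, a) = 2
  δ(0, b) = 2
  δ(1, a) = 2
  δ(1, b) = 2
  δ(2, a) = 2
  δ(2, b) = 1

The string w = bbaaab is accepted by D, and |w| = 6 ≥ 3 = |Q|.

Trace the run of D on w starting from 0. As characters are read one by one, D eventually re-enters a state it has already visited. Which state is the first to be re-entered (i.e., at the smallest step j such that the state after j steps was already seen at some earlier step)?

2

Run of D on w = b b a a a b:
  step 0: 0  (start)
  step 1: 2  (read b: 0→2)
  step 2: 1  (read b: 2→1)
  step 3: 2  (read a: 1→2)   ← first repeat (2 seen earlier)
  step 4: 2  (read a: 2→2)
  step 5: 2  (read a: 2→2)
  step 6: 1  (read b: 2→1)

The earliest repeat is at step j = 3: D is in 2, which it already visited at step i = 1.
Since D has 3 states, any run of length ≥ 3 visits 3+1 states, so by pigeonhole some state repeats within the first 3 steps — that repeat gives the pumpable loop.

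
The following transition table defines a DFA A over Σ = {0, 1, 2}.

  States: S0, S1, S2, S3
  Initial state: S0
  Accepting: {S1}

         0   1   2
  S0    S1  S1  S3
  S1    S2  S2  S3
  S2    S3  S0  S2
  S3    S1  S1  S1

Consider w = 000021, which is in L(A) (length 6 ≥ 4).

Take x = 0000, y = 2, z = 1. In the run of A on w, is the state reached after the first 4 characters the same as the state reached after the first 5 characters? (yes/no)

no

Run of A on the first 5 characters of w = 0 0 0 0 2:
  step 0: S0  (start)
  step 1: S1  (read 0: S0→S1)
  step 2: S2  (read 0: S1→S2)
  step 3: S3  (read 0: S2→S3)
  step 4: S1  (read 0: S3→S1)
  step 5: S3  (read 2: S1→S3)

After x (step 4): S1. After xy (step 5): S3.
They differ (S1 ≠ S3), so y is not a cycle from the state after x; this split is not the one the pumping-lemma construction produces, and pumping y need not keep the string in L(A).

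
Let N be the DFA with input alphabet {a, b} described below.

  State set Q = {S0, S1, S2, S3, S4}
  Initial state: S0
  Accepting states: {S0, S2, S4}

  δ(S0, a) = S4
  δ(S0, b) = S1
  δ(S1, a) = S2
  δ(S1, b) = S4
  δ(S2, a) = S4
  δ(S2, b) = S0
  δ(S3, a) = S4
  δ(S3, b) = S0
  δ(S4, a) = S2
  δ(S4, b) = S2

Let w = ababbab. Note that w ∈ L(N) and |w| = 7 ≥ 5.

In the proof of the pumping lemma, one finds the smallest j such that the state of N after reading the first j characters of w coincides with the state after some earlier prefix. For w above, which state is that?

State sequence: S0 -a-> S4 -b-> S2 -a-> S4 -b-> S2 -b-> S0 -a-> S4 -b-> S2
First repeat at step 3: S4 was already visited.

The earliest repeat is at step j = 3: N is in S4, which it already visited at step i = 1.
Since N has 5 states, any run of length ≥ 5 visits 5+1 states, so by pigeonhole some state repeats within the first 5 steps — that repeat gives the pumpable loop.

S4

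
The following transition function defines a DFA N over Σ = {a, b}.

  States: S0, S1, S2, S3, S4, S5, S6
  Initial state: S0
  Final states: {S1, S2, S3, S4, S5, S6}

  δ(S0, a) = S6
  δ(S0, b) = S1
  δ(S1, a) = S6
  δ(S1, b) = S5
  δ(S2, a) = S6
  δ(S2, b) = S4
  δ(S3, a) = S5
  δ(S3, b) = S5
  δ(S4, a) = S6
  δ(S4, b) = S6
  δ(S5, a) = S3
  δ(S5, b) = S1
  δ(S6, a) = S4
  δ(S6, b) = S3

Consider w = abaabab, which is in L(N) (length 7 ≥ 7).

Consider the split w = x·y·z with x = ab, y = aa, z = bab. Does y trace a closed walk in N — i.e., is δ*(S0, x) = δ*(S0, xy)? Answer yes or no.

State sequence: S0 -a-> S6 -b-> S3 -a-> S5 -a-> S3

After x (step 2): S3. After xy (step 4): S3.
They match, so y = aa drives N around a cycle from S3 back to itself; pumping y any number of times keeps N in S3 before reading z, and xyⁱz ∈ L(N) for every i ≥ 0.

yes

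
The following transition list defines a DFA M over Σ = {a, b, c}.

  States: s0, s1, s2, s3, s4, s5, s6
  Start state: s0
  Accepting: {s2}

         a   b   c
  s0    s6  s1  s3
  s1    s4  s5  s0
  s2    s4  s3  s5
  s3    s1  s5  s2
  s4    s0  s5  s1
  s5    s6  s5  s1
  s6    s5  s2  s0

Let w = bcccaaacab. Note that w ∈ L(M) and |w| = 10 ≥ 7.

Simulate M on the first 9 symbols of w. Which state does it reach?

s6

State sequence: s0 -b-> s1 -c-> s0 -c-> s3 -c-> s2 -a-> s4 -a-> s0 -a-> s6 -c-> s0 -a-> s6

After reading 9 characters, M is in state s6.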